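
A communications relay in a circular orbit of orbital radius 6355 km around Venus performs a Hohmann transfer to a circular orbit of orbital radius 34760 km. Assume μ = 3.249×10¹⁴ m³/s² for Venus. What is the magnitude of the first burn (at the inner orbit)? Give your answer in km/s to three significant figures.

Δv ≈ 2.15 km/s

r₁ = 6355 km = 6.355×10⁶ m.
r₂ = 34760 km = 3.476×10⁷ m.
Transfer ellipse a_t = (r₁ + r₂)/2 = 2.056×10⁷ m.
At r₁: circular v_c1 = √(μ/r₁) = 7150 m/s; transfer-periapsis v_p = √[μ(2/r₁ − 1/a_t)] = 9298 m/s.
Δv₁ = v_p − v_c1 = 2147 m/s.
= 2.147 km/s.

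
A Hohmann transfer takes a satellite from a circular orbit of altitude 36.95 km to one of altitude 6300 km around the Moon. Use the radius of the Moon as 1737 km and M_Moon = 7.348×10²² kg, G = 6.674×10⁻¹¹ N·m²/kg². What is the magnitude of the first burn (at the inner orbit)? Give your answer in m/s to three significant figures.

Δv ≈ 466 m/s

μ = GM = 6.674×10⁻¹¹ × 7.348×10²² = 4.904×10¹² m³/s².
r₁ = 1737 + 36.95 = 1774.0 km = 1.7740×10⁶ m.
r₂ = 1737 + 6300 = 8037.0 km = 8.0370×10⁶ m.
Transfer ellipse a_t = (r₁ + r₂)/2 = 4.905×10⁶ m.
At r₁: circular v_c1 = √(μ/r₁) = 1663 m/s; transfer-perilune v_p = √[μ(2/r₁ − 1/a_t)] = 2128 m/s.
Δv₁ = v_p − v_c1 = 465.5 m/s.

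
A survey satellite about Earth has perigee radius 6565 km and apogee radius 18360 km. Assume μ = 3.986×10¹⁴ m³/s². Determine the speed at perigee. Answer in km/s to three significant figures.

Semi-major axis a = (r_p + r_a)/2 = 12462 km = 1.246×10⁷ m.
Vis-viva: v² = μ(2/r − 1/a) = 3.986×10¹⁴ × (3.046×10⁻⁷ − 8.024×10⁻⁸) = 8.945×10⁷ m²/s².
v = 9458 m/s = 9.458 km/s.

v ≈ 9.46 km/s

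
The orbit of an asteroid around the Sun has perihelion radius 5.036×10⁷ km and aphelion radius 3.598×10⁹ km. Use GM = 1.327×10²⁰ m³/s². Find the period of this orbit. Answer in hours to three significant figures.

T ≈ 373000 hours

Semi-major axis a = (r_p + r_a)/2 = (5.0360×10⁷ + 3.5980×10⁹)/2 = 1.8242×10⁹ km = 1.824×10¹² m.
By Kepler's third law T = 2π√(a³/μ) = 2π × 2.139×10⁸ = 1.344×10⁹ s.
= 3.733×10⁵ hours.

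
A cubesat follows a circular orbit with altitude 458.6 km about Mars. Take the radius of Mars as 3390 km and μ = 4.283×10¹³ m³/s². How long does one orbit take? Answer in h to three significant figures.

r = 3390 + 458.6 = 3848.6 km = 3.8486×10⁶ m.
Kepler's third law: T = 2π√(r³/μ) = 2π√((3.849×10⁶)³ / 4.283×10¹³).
r³/μ = 1.331×10⁶ s², so T = 2π × 1.154×10³ = 7.249×10³ s.
Converting: 7.249×10³ s ÷ 3600 = 2.014 h.

T ≈ 2.01 h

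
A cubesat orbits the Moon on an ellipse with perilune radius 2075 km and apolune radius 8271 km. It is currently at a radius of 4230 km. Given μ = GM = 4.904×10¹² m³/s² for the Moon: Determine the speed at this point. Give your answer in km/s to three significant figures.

Semi-major axis a = (r_p + r_a)/2 = 5173.0 km = 5.173×10⁶ m.
Vis-viva: v² = μ(2/r − 1/a) = 4.904×10¹² × (4.728×10⁻⁷ − 1.933×10⁻⁷) = 1.371×10⁶ m²/s².
v = 1171 m/s = 1.171 km/s.

v ≈ 1.17 km/s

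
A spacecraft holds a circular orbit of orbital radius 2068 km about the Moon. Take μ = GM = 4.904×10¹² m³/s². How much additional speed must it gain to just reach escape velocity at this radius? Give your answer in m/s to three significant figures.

Δv ≈ 638 m/s

r = 2068 km = 2.068×10⁶ m.
Circular speed v_c = √(μ/r) = 1540 m/s.
Escape speed v_esc = √(2μ/r) = √2 × v_c = 2178 m/s.
Δv = v_esc − v_c = 637.9 m/s.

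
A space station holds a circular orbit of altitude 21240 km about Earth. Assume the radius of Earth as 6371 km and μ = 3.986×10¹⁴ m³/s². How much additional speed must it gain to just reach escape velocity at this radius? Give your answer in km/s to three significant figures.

Δv ≈ 1.57 km/s

r = 6371 + 21240 = 27611 km = 2.7611×10⁷ m.
Circular speed v_c = √(μ/r) = 3800 m/s.
Escape speed v_esc = √(2μ/r) = √2 × v_c = 5373 m/s.
Δv = v_esc − v_c = 1574 m/s = 1.574 km/s.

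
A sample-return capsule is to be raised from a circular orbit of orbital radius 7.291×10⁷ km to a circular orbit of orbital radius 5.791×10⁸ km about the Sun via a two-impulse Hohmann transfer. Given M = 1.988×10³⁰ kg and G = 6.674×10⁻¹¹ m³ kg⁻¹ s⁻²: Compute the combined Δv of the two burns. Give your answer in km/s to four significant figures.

Δv_total ≈ 22.18 km/s

μ = GM = 6.674×10⁻¹¹ × 1.988×10³⁰ = 1.327×10²⁰ m³/s².
r₁ = 7.291×10⁷ km = 7.291×10¹⁰ m.
r₂ = 5.791×10⁸ km = 5.791×10¹¹ m.
Transfer ellipse a_t = (r₁ + r₂)/2 = 3.260×10¹¹ m.
At r₁: circular v_c1 = √(μ/r₁) = 42660 m/s; transfer-perihelion v_p = √[μ(2/r₁ − 1/a_t)] = 56860 m/s.
Δv₁ = v_p − v_c1 = 14200 m/s.
At r₂: circular v_c2 = √(μ/r₂) = 15140 m/s; transfer-aphelion v_a = √[μ(2/r₂ − 1/a_t)] = 7158 m/s.
Δv₂ = v_c2 − v_a = 7978 m/s.
Total Δv = Δv₁ + Δv₂ = 22180 m/s = 22.18 km/s.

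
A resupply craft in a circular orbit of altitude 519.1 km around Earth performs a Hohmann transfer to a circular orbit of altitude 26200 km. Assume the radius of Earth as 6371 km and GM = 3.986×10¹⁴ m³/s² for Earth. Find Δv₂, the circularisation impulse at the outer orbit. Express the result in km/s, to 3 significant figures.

Δv ≈ 1.43 km/s

r₁ = 6371 + 519.1 = 6890.1 km = 6.8901×10⁶ m.
r₂ = 6371 + 26200 = 32571 km = 3.2571×10⁷ m.
Transfer ellipse a_t = (r₁ + r₂)/2 = 1.973×10⁷ m.
At r₁: circular v_c1 = √(μ/r₁) = 7606 m/s; transfer-perigee v_p = √[μ(2/r₁ − 1/a_t)] = 9772 m/s.
At r₂: circular v_c2 = √(μ/r₂) = 3498 m/s; transfer-apogee v_a = √[μ(2/r₂ − 1/a_t)] = 2067 m/s.
Δv₂ = v_c2 − v_a = 1431 m/s.
= 1.431 km/s.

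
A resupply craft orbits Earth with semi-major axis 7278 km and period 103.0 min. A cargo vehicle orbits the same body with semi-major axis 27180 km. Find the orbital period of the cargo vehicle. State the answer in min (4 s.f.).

Kepler's third law: T² ∝ a³, so T₂ = T₁ (a₂/a₁)^(3/2).
a₂/a₁ = 3.735, (a₂/a₁)^(3/2) = 7.217.
T₂ = 103.0 × 7.217 = 743.3 min.

T₂ ≈ 743.3 min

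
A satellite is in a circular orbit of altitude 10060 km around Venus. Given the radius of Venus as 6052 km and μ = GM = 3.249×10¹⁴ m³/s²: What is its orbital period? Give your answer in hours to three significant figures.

r = 6052 + 10060 = 16112 km = 1.6112×10⁷ m.
Kepler's third law: T = 2π√(r³/μ) = 2π√((1.611×10⁷)³ / 3.249×10¹⁴).
r³/μ = 1.287×10⁷ s², so T = 2π × 3.588×10³ = 2.254×10⁴ s.
Converting: 2.254×10⁴ s ÷ 3600 = 6.262 hours.

T ≈ 6.26 hours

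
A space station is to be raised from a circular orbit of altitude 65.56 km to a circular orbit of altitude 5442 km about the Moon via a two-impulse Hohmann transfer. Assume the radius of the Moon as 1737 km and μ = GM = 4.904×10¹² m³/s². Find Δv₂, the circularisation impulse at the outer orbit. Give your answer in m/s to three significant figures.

r₁ = 1737 + 65.56 = 1802.6 km = 1.8026×10⁶ m.
r₂ = 1737 + 5442 = 7179.0 km = 7.1790×10⁶ m.
Transfer ellipse a_t = (r₁ + r₂)/2 = 4.491×10⁶ m.
At r₁: circular v_c1 = √(μ/r₁) = 1649 m/s; transfer-perilune v_p = √[μ(2/r₁ − 1/a_t)] = 2085 m/s.
At r₂: circular v_c2 = √(μ/r₂) = 826.5 m/s; transfer-apolune v_a = √[μ(2/r₂ − 1/a_t)] = 523.6 m/s.
Δv₂ = v_c2 − v_a = 302.9 m/s.

Δv ≈ 303 m/s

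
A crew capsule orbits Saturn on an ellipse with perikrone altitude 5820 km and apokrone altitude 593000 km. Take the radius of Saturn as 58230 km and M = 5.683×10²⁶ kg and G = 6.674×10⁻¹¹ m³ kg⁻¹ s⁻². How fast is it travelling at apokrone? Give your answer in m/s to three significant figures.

μ = GM = 6.674×10⁻¹¹ × 5.683×10²⁶ = 3.793×10¹⁶ m³/s².
r_p = 58230 + 5820 = 64050 km = 6.4050×10⁷ m.
r_a = 58230 + 593000 = 651230 km = 6.5123×10⁸ m.
Semi-major axis a = (r_p + r_a)/2 = 3.5764×10⁵ km = 3.576×10⁸ m.
Vis-viva: v² = μ(2/r − 1/a) = 3.793×10¹⁶ × (3.071×10⁻⁹ − 2.796×10⁻⁹) = 1.043×10⁷ m²/s².
v = 3230 m/s.

v ≈ 3230 m/s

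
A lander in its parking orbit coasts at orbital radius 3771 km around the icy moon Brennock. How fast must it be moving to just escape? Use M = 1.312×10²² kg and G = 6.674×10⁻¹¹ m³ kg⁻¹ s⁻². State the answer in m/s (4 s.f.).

μ = GM = 6.674×10⁻¹¹ × 1.312×10²² = 8.756×10¹¹ m³/s².
r = 3771 km = 3.771×10⁶ m.
Escape speed v_esc = √(2μ/r) = √(2 × 8.756×10¹¹ / 3.771×10⁶) = √(4.644×10⁵) = 681.5 m/s.

v_esc ≈ 681.5 m/s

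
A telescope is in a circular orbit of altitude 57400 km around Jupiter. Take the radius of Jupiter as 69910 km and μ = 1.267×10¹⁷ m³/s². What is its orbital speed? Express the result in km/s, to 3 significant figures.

r = 69910 + 57400 = 127310 km = 1.2731×10⁸ m.
For a circular orbit v = √(μ/r) = √(1.267×10¹⁷ / 1.273×10⁸) = √(9.952×10⁸) = 31550 m/s.
That is 31.55 km/s.

v ≈ 31.5 km/s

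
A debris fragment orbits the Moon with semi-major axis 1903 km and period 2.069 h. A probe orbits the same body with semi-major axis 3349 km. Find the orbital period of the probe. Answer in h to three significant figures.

T₂ ≈ 4.83 h

Kepler's third law: T² ∝ a³, so T₂ = T₁ (a₂/a₁)^(3/2).
a₂/a₁ = 1.760, (a₂/a₁)^(3/2) = 2.335.
T₂ = 2.069 × 2.335 = 4.830 h.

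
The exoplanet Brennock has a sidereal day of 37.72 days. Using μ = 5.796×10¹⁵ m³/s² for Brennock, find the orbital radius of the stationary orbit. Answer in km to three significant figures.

r_sync ≈ 1.16×10⁶ km

T = 37.72 days = 3.259×10⁶ s.
A synchronous orbit has period T, so by Kepler's third law a = (μT²/4π²)^(1/3).
μT²/4π² = 5.796×10¹⁵ × (3.259×10⁶)² / 39.48 = 1.559×10²⁷ m³.
a = 1.160×10⁹ m = 1.1596×10⁶ km.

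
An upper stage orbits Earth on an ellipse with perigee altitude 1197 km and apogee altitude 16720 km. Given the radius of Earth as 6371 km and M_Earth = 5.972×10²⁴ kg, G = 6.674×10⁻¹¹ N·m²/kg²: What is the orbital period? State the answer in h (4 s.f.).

μ = GM = 6.674×10⁻¹¹ × 5.972×10²⁴ = 3.986×10¹⁴ m³/s².
r_p = 6371 + 1197 = 7568.0 km = 7.5680×10⁶ m.
r_a = 6371 + 16720 = 23091 km = 2.3091×10⁷ m.
Semi-major axis a = (r_p + r_a)/2 = (7568.0 + 23091)/2 = 15330 km = 1.533×10⁷ m.
By Kepler's third law T = 2π√(a³/μ) = 2π × 3.006×10³ = 1.889×10⁴ s.
= 5.247 h.

T ≈ 5.247 h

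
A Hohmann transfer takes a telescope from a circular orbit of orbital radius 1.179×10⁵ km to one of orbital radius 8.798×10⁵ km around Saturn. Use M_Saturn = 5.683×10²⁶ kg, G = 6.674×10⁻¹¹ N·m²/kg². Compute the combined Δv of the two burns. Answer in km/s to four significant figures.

μ = GM = 6.674×10⁻¹¹ × 5.683×10²⁶ = 3.793×10¹⁶ m³/s².
r₁ = 1.179×10⁵ km = 1.179×10⁸ m.
r₂ = 8.798×10⁵ km = 8.798×10⁸ m.
Transfer ellipse a_t = (r₁ + r₂)/2 = 4.988×10⁸ m.
At r₁: circular v_c1 = √(μ/r₁) = 17940 m/s; transfer-perikrone v_p = √[μ(2/r₁ − 1/a_t)] = 23820 m/s.
Δv₁ = v_p − v_c1 = 5883 m/s.
At r₂: circular v_c2 = √(μ/r₂) = 6566 m/s; transfer-apokrone v_a = √[μ(2/r₂ − 1/a_t)] = 3192 m/s.
Δv₂ = v_c2 − v_a = 3374 m/s.
Total Δv = Δv₁ + Δv₂ = 9257 m/s = 9.257 km/s.

Δv_total ≈ 9.257 km/s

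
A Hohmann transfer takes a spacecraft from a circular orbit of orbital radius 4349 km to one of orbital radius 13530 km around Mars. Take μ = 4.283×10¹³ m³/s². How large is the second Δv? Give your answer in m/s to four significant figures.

Δv ≈ 538.2 m/s

r₁ = 4349 km = 4.349×10⁶ m.
r₂ = 13530 km = 1.353×10⁷ m.
Transfer ellipse a_t = (r₁ + r₂)/2 = 8.940×10⁶ m.
At r₁: circular v_c1 = √(μ/r₁) = 3138 m/s; transfer-periapsis v_p = √[μ(2/r₁ − 1/a_t)] = 3861 m/s.
At r₂: circular v_c2 = √(μ/r₂) = 1779 m/s; transfer-apoapsis v_a = √[μ(2/r₂ − 1/a_t)] = 1241 m/s.
Δv₂ = v_c2 − v_a = 538.2 m/s.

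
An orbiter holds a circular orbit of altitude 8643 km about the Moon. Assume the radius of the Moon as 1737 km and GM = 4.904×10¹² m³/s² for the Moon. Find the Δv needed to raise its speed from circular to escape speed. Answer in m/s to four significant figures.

Δv ≈ 284.7 m/s

r = 1737 + 8643 = 10380 km = 1.0380×10⁷ m.
Circular speed v_c = √(μ/r) = 687.3 m/s.
Escape speed v_esc = √(2μ/r) = √2 × v_c = 972.1 m/s.
Δv = v_esc − v_c = 284.7 m/s.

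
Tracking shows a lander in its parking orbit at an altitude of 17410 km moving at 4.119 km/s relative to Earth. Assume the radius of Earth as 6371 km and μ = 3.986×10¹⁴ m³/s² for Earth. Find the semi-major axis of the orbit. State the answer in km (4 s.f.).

a ≈ 24080 km

r = 6371 + 17410 = 23781 km = 2.378×10⁷ m.
Vis-viva rearranged: 1/a = 2/r − v²/μ = 8.410×10⁻⁸ − 4.256×10⁻⁸ = 4.154×10⁻⁸ m⁻¹.
a = 2.408×10⁷ m = 24075 km.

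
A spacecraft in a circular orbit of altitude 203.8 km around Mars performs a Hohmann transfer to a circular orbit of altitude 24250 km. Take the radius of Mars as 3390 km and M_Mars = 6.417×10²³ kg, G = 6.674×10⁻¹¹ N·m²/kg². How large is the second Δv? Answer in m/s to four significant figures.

Δv ≈ 647.6 m/s

μ = GM = 6.674×10⁻¹¹ × 6.417×10²³ = 4.283×10¹³ m³/s².
r₁ = 3390 + 203.8 = 3593.8 km = 3.5938×10⁶ m.
r₂ = 3390 + 24250 = 27640 km = 2.7640×10⁷ m.
Transfer ellipse a_t = (r₁ + r₂)/2 = 1.562×10⁷ m.
At r₁: circular v_c1 = √(μ/r₁) = 3452 m/s; transfer-periapsis v_p = √[μ(2/r₁ − 1/a_t)] = 4593 m/s.
At r₂: circular v_c2 = √(μ/r₂) = 1245 m/s; transfer-apoapsis v_a = √[μ(2/r₂ − 1/a_t)] = 597.1 m/s.
Δv₂ = v_c2 − v_a = 647.6 m/s.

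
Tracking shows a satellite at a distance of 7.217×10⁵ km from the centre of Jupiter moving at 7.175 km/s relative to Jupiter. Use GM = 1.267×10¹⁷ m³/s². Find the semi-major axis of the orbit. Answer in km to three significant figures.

r = 7.217×10⁸ m.
Vis-viva rearranged: 1/a = 2/r − v²/μ = 2.771×10⁻⁹ − 4.063×10⁻¹⁰ = 2.365×10⁻⁹ m⁻¹.
a = 4.228×10⁸ m = 4.2285×10⁵ km.

a ≈ 4.23×10⁵ km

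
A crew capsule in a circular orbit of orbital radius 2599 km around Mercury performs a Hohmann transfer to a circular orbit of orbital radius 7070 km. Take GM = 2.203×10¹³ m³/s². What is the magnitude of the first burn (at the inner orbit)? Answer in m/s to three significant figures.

r₁ = 2599 km = 2.599×10⁶ m.
r₂ = 7070 km = 7.070×10⁶ m.
Transfer ellipse a_t = (r₁ + r₂)/2 = 4.834×10⁶ m.
At r₁: circular v_c1 = √(μ/r₁) = 2911 m/s; transfer-periherm v_p = √[μ(2/r₁ − 1/a_t)] = 3521 m/s.
Δv₁ = v_p − v_c1 = 609.4 m/s.

Δv ≈ 609 m/s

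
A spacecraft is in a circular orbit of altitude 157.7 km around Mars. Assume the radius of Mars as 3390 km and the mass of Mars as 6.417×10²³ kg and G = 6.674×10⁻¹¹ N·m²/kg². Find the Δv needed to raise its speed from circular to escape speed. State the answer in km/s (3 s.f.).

Δv ≈ 1.44 km/s

μ = GM = 6.674×10⁻¹¹ × 6.417×10²³ = 4.283×10¹³ m³/s².
r = 3390 + 157.7 = 3547.7 km = 3.5477×10⁶ m.
Circular speed v_c = √(μ/r) = 3474 m/s.
Escape speed v_esc = √(2μ/r) = √2 × v_c = 4914 m/s.
Δv = v_esc − v_c = 1439 m/s = 1.439 km/s.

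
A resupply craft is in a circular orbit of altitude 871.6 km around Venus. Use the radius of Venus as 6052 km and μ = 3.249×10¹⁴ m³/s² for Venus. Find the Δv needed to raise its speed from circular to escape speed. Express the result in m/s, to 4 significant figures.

Δv ≈ 2837 m/s

r = 6052 + 871.6 = 6923.6 km = 6.9236×10⁶ m.
Circular speed v_c = √(μ/r) = 6850 m/s.
Escape speed v_esc = √(2μ/r) = √2 × v_c = 9688 m/s.
Δv = v_esc − v_c = 2837 m/s.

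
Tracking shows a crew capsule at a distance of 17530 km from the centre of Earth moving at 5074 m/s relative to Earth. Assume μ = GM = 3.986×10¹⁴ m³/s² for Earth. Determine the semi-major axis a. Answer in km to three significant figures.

a ≈ 20200 km

r = 1.753×10⁷ m.
Vis-viva rearranged: 1/a = 2/r − v²/μ = 1.141×10⁻⁷ − 6.459×10⁻⁸ = 4.950×10⁻⁸ m⁻¹.
a = 2.020×10⁷ m = 20202 km.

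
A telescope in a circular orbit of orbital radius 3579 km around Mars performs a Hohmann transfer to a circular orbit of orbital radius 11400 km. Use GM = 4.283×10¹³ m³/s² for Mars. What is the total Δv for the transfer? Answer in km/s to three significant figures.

Δv_total ≈ 1.41 km/s

r₁ = 3579 km = 3.579×10⁶ m.
r₂ = 11400 km = 1.140×10⁷ m.
Transfer ellipse a_t = (r₁ + r₂)/2 = 7.490×10⁶ m.
At r₁: circular v_c1 = √(μ/r₁) = 3459 m/s; transfer-periapsis v_p = √[μ(2/r₁ − 1/a_t)] = 4268 m/s.
Δv₁ = v_p − v_c1 = 808.6 m/s.
At r₂: circular v_c2 = √(μ/r₂) = 1938 m/s; transfer-apoapsis v_a = √[μ(2/r₂ − 1/a_t)] = 1340 m/s.
Δv₂ = v_c2 − v_a = 598.4 m/s.
Total Δv = Δv₁ + Δv₂ = 1407 m/s = 1.407 km/s.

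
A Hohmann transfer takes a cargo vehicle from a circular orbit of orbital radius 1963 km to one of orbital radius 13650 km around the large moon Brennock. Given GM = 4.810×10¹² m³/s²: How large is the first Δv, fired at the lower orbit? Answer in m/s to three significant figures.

r₁ = 1963 km = 1.963×10⁶ m.
r₂ = 13650 km = 1.365×10⁷ m.
Transfer ellipse a_t = (r₁ + r₂)/2 = 7.806×10⁶ m.
At r₁: circular v_c1 = √(μ/r₁) = 1565 m/s; transfer-periapsis v_p = √[μ(2/r₁ − 1/a_t)] = 2070 m/s.
Δv₁ = v_p − v_c1 = 504.6 m/s.

Δv ≈ 505 m/s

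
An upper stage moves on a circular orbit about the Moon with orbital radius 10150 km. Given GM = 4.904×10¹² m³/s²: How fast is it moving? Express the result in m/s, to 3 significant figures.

r = 10150 km = 1.015×10⁷ m.
For a circular orbit v = √(μ/r) = √(4.904×10¹² / 1.015×10⁷) = √(4.832×10⁵) = 695.1 m/s.

v ≈ 695 m/s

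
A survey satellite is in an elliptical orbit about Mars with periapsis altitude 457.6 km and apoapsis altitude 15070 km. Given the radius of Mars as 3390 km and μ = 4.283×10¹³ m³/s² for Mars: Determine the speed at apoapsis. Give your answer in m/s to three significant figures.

v ≈ 895 m/s

r_p = 3390 + 457.6 = 3847.6 km = 3.8476×10⁶ m.
r_a = 3390 + 15070 = 18460 km = 1.8460×10⁷ m.
Semi-major axis a = (r_p + r_a)/2 = 11154 km = 1.115×10⁷ m.
Vis-viva: v² = μ(2/r − 1/a) = 4.283×10¹³ × (1.083×10⁻⁷ − 8.966×10⁻⁸) = 8.004×10⁵ m²/s².
v = 894.6 m/s.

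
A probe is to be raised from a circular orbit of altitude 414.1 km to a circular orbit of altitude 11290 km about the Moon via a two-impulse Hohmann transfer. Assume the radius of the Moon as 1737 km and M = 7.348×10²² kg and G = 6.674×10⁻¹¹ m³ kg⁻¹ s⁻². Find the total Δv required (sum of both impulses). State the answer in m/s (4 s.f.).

Δv_total ≈ 755.2 m/s

μ = GM = 6.674×10⁻¹¹ × 7.348×10²² = 4.904×10¹² m³/s².
r₁ = 1737 + 414.1 = 2151.1 km = 2.1511×10⁶ m.
r₂ = 1737 + 11290 = 13027 km = 1.3027×10⁷ m.
Transfer ellipse a_t = (r₁ + r₂)/2 = 7.589×10⁶ m.
At r₁: circular v_c1 = √(μ/r₁) = 1510 m/s; transfer-perilune v_p = √[μ(2/r₁ − 1/a_t)] = 1978 m/s.
Δv₁ = v_p − v_c1 = 468.3 m/s.
At r₂: circular v_c2 = √(μ/r₂) = 613.6 m/s; transfer-apolune v_a = √[μ(2/r₂ − 1/a_t)] = 326.7 m/s.
Δv₂ = v_c2 − v_a = 286.9 m/s.
Total Δv = Δv₁ + Δv₂ = 755.2 m/s.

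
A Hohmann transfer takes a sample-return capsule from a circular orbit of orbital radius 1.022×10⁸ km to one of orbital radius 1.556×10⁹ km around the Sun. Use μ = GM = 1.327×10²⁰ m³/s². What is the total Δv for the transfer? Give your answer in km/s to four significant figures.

Δv_total ≈ 19.32 km/s

r₁ = 1.022×10⁸ km = 1.022×10¹¹ m.
r₂ = 1.556×10⁹ km = 1.556×10¹² m.
Transfer ellipse a_t = (r₁ + r₂)/2 = 8.291×10¹¹ m.
At r₁: circular v_c1 = √(μ/r₁) = 36030 m/s; transfer-perihelion v_p = √[μ(2/r₁ − 1/a_t)] = 49360 m/s.
Δv₁ = v_p − v_c1 = 13330 m/s.
At r₂: circular v_c2 = √(μ/r₂) = 9235 m/s; transfer-aphelion v_a = √[μ(2/r₂ − 1/a_t)] = 3242 m/s.
Δv₂ = v_c2 − v_a = 5993 m/s.
Total Δv = Δv₁ + Δv₂ = 19320 m/s = 19.32 km/s.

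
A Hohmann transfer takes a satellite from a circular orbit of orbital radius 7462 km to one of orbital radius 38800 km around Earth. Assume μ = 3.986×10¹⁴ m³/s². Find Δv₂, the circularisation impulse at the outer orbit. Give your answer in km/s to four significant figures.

Δv ≈ 1.385 km/s

r₁ = 7462 km = 7.462×10⁶ m.
r₂ = 38800 km = 3.880×10⁷ m.
Transfer ellipse a_t = (r₁ + r₂)/2 = 2.313×10⁷ m.
At r₁: circular v_c1 = √(μ/r₁) = 7309 m/s; transfer-perigee v_p = √[μ(2/r₁ − 1/a_t)] = 9466 m/s.
At r₂: circular v_c2 = √(μ/r₂) = 3205 m/s; transfer-apogee v_a = √[μ(2/r₂ − 1/a_t)] = 1820 m/s.
Δv₂ = v_c2 − v_a = 1385 m/s.
= 1.385 km/s.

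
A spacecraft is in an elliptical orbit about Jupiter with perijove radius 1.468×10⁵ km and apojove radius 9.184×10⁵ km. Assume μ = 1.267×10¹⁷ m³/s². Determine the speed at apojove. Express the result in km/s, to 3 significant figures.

Semi-major axis a = (r_p + r_a)/2 = 5.3260×10⁵ km = 5.326×10⁸ m.
Vis-viva: v² = μ(2/r − 1/a) = 1.267×10¹⁷ × (2.178×10⁻⁹ − 1.878×10⁻⁹) = 3.803×10⁷ m²/s².
v = 6166 m/s = 6.166 km/s.

v ≈ 6.17 km/s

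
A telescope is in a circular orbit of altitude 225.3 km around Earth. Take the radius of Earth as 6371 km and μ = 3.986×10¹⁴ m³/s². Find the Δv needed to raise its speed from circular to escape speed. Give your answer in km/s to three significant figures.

Δv ≈ 3.22 km/s

r = 6371 + 225.3 = 6596.3 km = 6.5963×10⁶ m.
Circular speed v_c = √(μ/r) = 7774 m/s.
Escape speed v_esc = √(2μ/r) = √2 × v_c = 10990 m/s.
Δv = v_esc − v_c = 3220 m/s = 3.220 km/s.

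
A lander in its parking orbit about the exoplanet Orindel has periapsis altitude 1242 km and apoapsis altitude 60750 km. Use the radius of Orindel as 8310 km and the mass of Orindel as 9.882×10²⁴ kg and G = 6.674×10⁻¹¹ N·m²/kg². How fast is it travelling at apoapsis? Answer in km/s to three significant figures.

v ≈ 1.52 km/s

μ = GM = 6.674×10⁻¹¹ × 9.882×10²⁴ = 6.595×10¹⁴ m³/s².
r_p = 8310 + 1242 = 9552.0 km = 9.5520×10⁶ m.
r_a = 8310 + 60750 = 69060 km = 6.9060×10⁷ m.
Semi-major axis a = (r_p + r_a)/2 = 39306 km = 3.931×10⁷ m.
Vis-viva: v² = μ(2/r − 1/a) = 6.595×10¹⁴ × (2.896×10⁻⁸ − 2.544×10⁻⁸) = 2.321×10⁶ m²/s².
v = 1523 m/s = 1.523 km/s.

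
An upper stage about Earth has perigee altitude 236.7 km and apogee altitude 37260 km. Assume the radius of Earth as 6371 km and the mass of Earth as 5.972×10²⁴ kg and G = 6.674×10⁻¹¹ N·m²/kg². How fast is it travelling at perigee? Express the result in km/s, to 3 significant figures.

v ≈ 10.2 km/s

μ = GM = 6.674×10⁻¹¹ × 5.972×10²⁴ = 3.986×10¹⁴ m³/s².
r_p = 6371 + 236.7 = 6607.7 km = 6.6077×10⁶ m.
r_a = 6371 + 37260 = 43631 km = 4.3631×10⁷ m.
Semi-major axis a = (r_p + r_a)/2 = 25119 km = 2.512×10⁷ m.
Vis-viva: v² = μ(2/r − 1/a) = 3.986×10¹⁴ × (3.027×10⁻⁷ − 3.981×10⁻⁸) = 1.048×10⁸ m²/s².
v = 10240 m/s = 10.24 km/s.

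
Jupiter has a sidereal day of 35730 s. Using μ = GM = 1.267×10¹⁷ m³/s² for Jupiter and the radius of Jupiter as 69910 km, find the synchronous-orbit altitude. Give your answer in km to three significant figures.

A synchronous orbit has period T, so by Kepler's third law a = (μT²/4π²)^(1/3).
μT²/4π² = 1.267×10¹⁷ × (3.573×10⁴)² / 39.48 = 4.097×10²⁴ m³.
a = 1.600×10⁸ m = 1.6002×10⁵ km.
Altitude h = a − R = 1.6002×10⁵ − 69910 = 90105 km.

h_sync ≈ 90100 km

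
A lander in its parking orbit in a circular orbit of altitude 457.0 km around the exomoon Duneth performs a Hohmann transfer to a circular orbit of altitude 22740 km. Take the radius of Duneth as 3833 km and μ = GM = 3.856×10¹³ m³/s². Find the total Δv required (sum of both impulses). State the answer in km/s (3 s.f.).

r₁ = 3833 + 457.0 = 4290.0 km = 4.2900×10⁶ m.
r₂ = 3833 + 22740 = 26573 km = 2.6573×10⁷ m.
Transfer ellipse a_t = (r₁ + r₂)/2 = 1.543×10⁷ m.
At r₁: circular v_c1 = √(μ/r₁) = 2998 m/s; transfer-periapsis v_p = √[μ(2/r₁ − 1/a_t)] = 3934 m/s.
Δv₁ = v_p − v_c1 = 936.1 m/s.
At r₂: circular v_c2 = √(μ/r₂) = 1205 m/s; transfer-apoapsis v_a = √[μ(2/r₂ − 1/a_t)] = 635.1 m/s.
Δv₂ = v_c2 − v_a = 569.5 m/s.
Total Δv = Δv₁ + Δv₂ = 1506 m/s = 1.506 km/s.

Δv_total ≈ 1.51 km/s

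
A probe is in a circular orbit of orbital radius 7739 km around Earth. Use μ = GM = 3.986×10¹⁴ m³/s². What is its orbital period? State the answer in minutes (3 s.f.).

T ≈ 113 minutes

r = 7739 km = 7.739×10⁶ m.
Kepler's third law: T = 2π√(r³/μ) = 2π√((7.739×10⁶)³ / 3.986×10¹⁴).
r³/μ = 1.163×10⁶ s², so T = 2π × 1.078×10³ = 6.775×10³ s.
Converting: 6.775×10³ s ÷ 60.00 = 112.9 minutes.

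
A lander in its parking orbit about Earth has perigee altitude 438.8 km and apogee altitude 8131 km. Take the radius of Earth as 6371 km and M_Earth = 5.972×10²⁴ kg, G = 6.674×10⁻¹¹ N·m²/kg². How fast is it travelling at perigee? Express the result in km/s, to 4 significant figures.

v ≈ 8.925 km/s

μ = GM = 6.674×10⁻¹¹ × 5.972×10²⁴ = 3.986×10¹⁴ m³/s².
r_p = 6371 + 438.8 = 6809.8 km = 6.8098×10⁶ m.
r_a = 6371 + 8131 = 14502 km = 1.4502×10⁷ m.
Semi-major axis a = (r_p + r_a)/2 = 10656 km = 1.066×10⁷ m.
Vis-viva: v² = μ(2/r − 1/a) = 3.986×10¹⁴ × (2.937×10⁻⁷ − 9.384×10⁻⁸) = 7.965×10⁷ m²/s².
v = 8925 m/s = 8.925 km/s.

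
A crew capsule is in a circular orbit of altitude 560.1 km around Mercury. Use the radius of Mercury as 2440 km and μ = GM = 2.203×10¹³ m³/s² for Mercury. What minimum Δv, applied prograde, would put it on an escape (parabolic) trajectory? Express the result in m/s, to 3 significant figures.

Δv ≈ 1120 m/s

r = 2440 + 560.1 = 3000.1 km = 3.0001×10⁶ m.
Circular speed v_c = √(μ/r) = 2710 m/s.
Escape speed v_esc = √(2μ/r) = √2 × v_c = 3832 m/s.
Δv = v_esc − v_c = 1122 m/s.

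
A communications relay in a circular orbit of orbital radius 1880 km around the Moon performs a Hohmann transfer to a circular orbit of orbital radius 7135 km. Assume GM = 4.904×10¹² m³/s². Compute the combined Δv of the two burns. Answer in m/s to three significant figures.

r₁ = 1880 km = 1.880×10⁶ m.
r₂ = 7135 km = 7.135×10⁶ m.
Transfer ellipse a_t = (r₁ + r₂)/2 = 4.508×10⁶ m.
At r₁: circular v_c1 = √(μ/r₁) = 1615 m/s; transfer-perilune v_p = √[μ(2/r₁ − 1/a_t)] = 2032 m/s.
Δv₁ = v_p − v_c1 = 416.9 m/s.
At r₂: circular v_c2 = √(μ/r₂) = 829.0 m/s; transfer-apolune v_a = √[μ(2/r₂ − 1/a_t)] = 535.4 m/s.
Δv₂ = v_c2 − v_a = 293.6 m/s.
Total Δv = Δv₁ + Δv₂ = 710.6 m/s.

Δv_total ≈ 711 m/s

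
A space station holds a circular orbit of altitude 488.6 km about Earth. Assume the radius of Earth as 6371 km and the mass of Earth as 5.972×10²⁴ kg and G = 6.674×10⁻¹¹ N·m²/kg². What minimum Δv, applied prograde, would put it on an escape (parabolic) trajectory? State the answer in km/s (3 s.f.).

μ = GM = 6.674×10⁻¹¹ × 5.972×10²⁴ = 3.986×10¹⁴ m³/s².
r = 6371 + 488.6 = 6859.6 km = 6.8596×10⁶ m.
Circular speed v_c = √(μ/r) = 7623 m/s.
Escape speed v_esc = √(2μ/r) = √2 × v_c = 10780 m/s.
Δv = v_esc − v_c = 3157 m/s = 3.157 km/s.

Δv ≈ 3.16 km/s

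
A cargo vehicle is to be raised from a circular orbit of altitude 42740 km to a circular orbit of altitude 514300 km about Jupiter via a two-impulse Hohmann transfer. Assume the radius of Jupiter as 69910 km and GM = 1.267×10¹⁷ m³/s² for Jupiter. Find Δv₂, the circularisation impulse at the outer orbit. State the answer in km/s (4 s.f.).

Δv ≈ 6.353 km/s

r₁ = 69910 + 42740 = 112650 km = 1.1265×10⁸ m.
r₂ = 69910 + 514300 = 584210 km = 5.8421×10⁸ m.
Transfer ellipse a_t = (r₁ + r₂)/2 = 3.484×10⁸ m.
At r₁: circular v_c1 = √(μ/r₁) = 33540 m/s; transfer-perijove v_p = √[μ(2/r₁ − 1/a_t)] = 43430 m/s.
At r₂: circular v_c2 = √(μ/r₂) = 14730 m/s; transfer-apojove v_a = √[μ(2/r₂ − 1/a_t)] = 8374 m/s.
Δv₂ = v_c2 − v_a = 6353 m/s.
= 6.353 km/s.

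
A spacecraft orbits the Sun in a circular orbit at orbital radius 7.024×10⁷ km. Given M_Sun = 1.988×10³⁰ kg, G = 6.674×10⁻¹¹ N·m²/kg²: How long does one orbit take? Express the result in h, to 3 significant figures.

μ = GM = 6.674×10⁻¹¹ × 1.988×10³⁰ = 1.327×10²⁰ m³/s².
r = 7.024×10⁷ km = 7.024×10¹⁰ m.
Kepler's third law: T = 2π√(r³/μ) = 2π√((7.024×10¹⁰)³ / 1.327×10²⁰).
r³/μ = 2.612×10¹² s², so T = 2π × 1.616×10⁶ = 1.015×10⁷ s.
Converting: 1.015×10⁷ s ÷ 3600 = 2821 h.

T ≈ 2820 h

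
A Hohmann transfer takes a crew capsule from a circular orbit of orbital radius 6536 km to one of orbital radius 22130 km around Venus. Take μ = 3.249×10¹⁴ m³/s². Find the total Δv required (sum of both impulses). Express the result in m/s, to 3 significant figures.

Δv_total ≈ 2950 m/s

r₁ = 6536 km = 6.536×10⁶ m.
r₂ = 22130 km = 2.213×10⁷ m.
Transfer ellipse a_t = (r₁ + r₂)/2 = 1.433×10⁷ m.
At r₁: circular v_c1 = √(μ/r₁) = 7050 m/s; transfer-periapsis v_p = √[μ(2/r₁ − 1/a_t)] = 8761 m/s.
Δv₁ = v_p − v_c1 = 1710 m/s.
At r₂: circular v_c2 = √(μ/r₂) = 3832 m/s; transfer-apoapsis v_a = √[μ(2/r₂ − 1/a_t)] = 2587 m/s.
Δv₂ = v_c2 − v_a = 1244 m/s.
Total Δv = Δv₁ + Δv₂ = 2954 m/s.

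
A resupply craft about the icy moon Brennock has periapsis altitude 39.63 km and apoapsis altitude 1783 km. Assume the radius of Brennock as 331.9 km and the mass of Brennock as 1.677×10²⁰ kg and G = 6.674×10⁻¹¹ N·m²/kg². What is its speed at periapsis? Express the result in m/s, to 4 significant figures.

v ≈ 226.4 m/s

μ = GM = 6.674×10⁻¹¹ × 1.677×10²⁰ = 1.119×10¹⁰ m³/s².
r_p = 331.9 + 39.63 = 371.53 km = 3.7153×10⁵ m.
r_a = 331.9 + 1783 = 2114.9 km = 2.1149×10⁶ m.
Semi-major axis a = (r_p + r_a)/2 = 1243.2 km = 1.243×10⁶ m.
Vis-viva: v² = μ(2/r − 1/a) = 1.119×10¹⁰ × (5.383×10⁻⁶ − 8.044×10⁻⁷) = 5.125×10⁴ m²/s².
v = 226.4 m/s.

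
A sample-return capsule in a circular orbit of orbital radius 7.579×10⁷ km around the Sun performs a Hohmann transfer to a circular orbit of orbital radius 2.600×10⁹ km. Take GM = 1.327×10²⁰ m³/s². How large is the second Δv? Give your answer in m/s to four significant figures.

Δv ≈ 5444 m/s

r₁ = 7.579×10⁷ km = 7.579×10¹⁰ m.
r₂ = 2.600×10⁹ km = 2.600×10¹² m.
Transfer ellipse a_t = (r₁ + r₂)/2 = 1.338×10¹² m.
At r₁: circular v_c1 = √(μ/r₁) = 41840 m/s; transfer-perihelion v_p = √[μ(2/r₁ − 1/a_t)] = 58330 m/s.
At r₂: circular v_c2 = √(μ/r₂) = 7144 m/s; transfer-aphelion v_a = √[μ(2/r₂ − 1/a_t)] = 1700 m/s.
Δv₂ = v_c2 − v_a = 5444 m/s.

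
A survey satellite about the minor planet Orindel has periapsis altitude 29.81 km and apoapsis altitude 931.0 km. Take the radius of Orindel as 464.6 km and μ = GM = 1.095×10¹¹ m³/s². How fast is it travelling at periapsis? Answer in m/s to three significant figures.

r_p = 464.6 + 29.81 = 494.41 km = 4.9441×10⁵ m.
r_a = 464.6 + 931.0 = 1395.6 km = 1.3956×10⁶ m.
Semi-major axis a = (r_p + r_a)/2 = 945.00 km = 9.450×10⁵ m.
Vis-viva: v² = μ(2/r − 1/a) = 1.095×10¹¹ × (4.045×10⁻⁶ − 1.058×10⁻⁶) = 3.271×10⁵ m²/s².
v = 571.9 m/s.

v ≈ 572 m/s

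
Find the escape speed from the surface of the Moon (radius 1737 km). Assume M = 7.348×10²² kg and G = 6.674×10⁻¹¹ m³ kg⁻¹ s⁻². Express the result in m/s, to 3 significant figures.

μ = GM = 6.674×10⁻¹¹ × 7.348×10²² = 4.904×10¹² m³/s².
r = R = 1.737×10⁶ m.
Escape speed v_esc = √(2μ/r) = √(2 × 4.904×10¹² / 1.737×10⁶) = √(5.647×10⁶) = 2376 m/s.

v_esc ≈ 2380 m/s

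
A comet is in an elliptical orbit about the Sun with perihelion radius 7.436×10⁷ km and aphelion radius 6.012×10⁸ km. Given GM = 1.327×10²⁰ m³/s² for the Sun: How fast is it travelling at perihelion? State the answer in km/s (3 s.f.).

Semi-major axis a = (r_p + r_a)/2 = 3.3778×10⁸ km = 3.378×10¹¹ m.
Vis-viva: v² = μ(2/r − 1/a) = 1.327×10²⁰ × (2.690×10⁻¹¹ − 2.961×10⁻¹²) = 3.176×10⁹ m²/s².
v = 56360 m/s = 56.36 km/s.

v ≈ 56.4 km/s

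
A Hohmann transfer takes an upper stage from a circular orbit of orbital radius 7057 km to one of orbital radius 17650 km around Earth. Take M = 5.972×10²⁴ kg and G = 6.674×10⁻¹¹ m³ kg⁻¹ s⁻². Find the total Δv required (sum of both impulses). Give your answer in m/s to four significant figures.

μ = GM = 6.674×10⁻¹¹ × 5.972×10²⁴ = 3.986×10¹⁴ m³/s².
r₁ = 7057 km = 7.057×10⁶ m.
r₂ = 17650 km = 1.765×10⁷ m.
Transfer ellipse a_t = (r₁ + r₂)/2 = 1.235×10⁷ m.
At r₁: circular v_c1 = √(μ/r₁) = 7515 m/s; transfer-perigee v_p = √[μ(2/r₁ − 1/a_t)] = 8983 m/s.
Δv₁ = v_p − v_c1 = 1468 m/s.
At r₂: circular v_c2 = √(μ/r₂) = 4752 m/s; transfer-apogee v_a = √[μ(2/r₂ − 1/a_t)] = 3592 m/s.
Δv₂ = v_c2 − v_a = 1160 m/s.
Total Δv = Δv₁ + Δv₂ = 2628 m/s.

Δv_total ≈ 2628 m/s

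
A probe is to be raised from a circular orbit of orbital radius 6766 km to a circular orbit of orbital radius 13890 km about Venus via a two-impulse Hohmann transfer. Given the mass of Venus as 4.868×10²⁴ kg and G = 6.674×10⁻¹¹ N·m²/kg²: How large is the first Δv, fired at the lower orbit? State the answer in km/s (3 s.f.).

Δv ≈ 1.11 km/s

μ = GM = 6.674×10⁻¹¹ × 4.868×10²⁴ = 3.249×10¹⁴ m³/s².
r₁ = 6766 km = 6.766×10⁶ m.
r₂ = 13890 km = 1.389×10⁷ m.
Transfer ellipse a_t = (r₁ + r₂)/2 = 1.033×10⁷ m.
At r₁: circular v_c1 = √(μ/r₁) = 6930 m/s; transfer-periapsis v_p = √[μ(2/r₁ − 1/a_t)] = 8036 m/s.
Δv₁ = v_p − v_c1 = 1107 m/s.
= 1.107 km/s.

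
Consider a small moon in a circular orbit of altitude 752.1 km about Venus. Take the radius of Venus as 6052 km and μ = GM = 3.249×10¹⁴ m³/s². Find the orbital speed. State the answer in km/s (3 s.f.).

r = 6052 + 752.1 = 6804.1 km = 6.8041×10⁶ m.
For a circular orbit v = √(μ/r) = √(3.249×10¹⁴ / 6.804×10⁶) = √(4.775×10⁷) = 6910 m/s.
That is 6.910 km/s.

v ≈ 6.91 km/s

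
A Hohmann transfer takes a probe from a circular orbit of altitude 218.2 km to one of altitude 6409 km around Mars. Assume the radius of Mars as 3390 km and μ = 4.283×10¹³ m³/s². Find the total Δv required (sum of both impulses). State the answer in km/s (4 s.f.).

r₁ = 3390 + 218.2 = 3608.2 km = 3.6082×10⁶ m.
r₂ = 3390 + 6409 = 9799.0 km = 9.7990×10⁶ m.
Transfer ellipse a_t = (r₁ + r₂)/2 = 6.704×10⁶ m.
At r₁: circular v_c1 = √(μ/r₁) = 3445 m/s; transfer-periapsis v_p = √[μ(2/r₁ − 1/a_t)] = 4165 m/s.
Δv₁ = v_p − v_c1 = 720.2 m/s.
At r₂: circular v_c2 = √(μ/r₂) = 2091 m/s; transfer-apoapsis v_a = √[μ(2/r₂ − 1/a_t)] = 1534 m/s.
Δv₂ = v_c2 − v_a = 556.8 m/s.
Total Δv = Δv₁ + Δv₂ = 1277 m/s = 1.277 km/s.

Δv_total ≈ 1.277 km/s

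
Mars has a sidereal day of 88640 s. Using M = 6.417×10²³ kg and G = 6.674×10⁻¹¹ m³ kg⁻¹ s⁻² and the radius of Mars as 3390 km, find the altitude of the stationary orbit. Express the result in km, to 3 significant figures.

μ = GM = 6.674×10⁻¹¹ × 6.417×10²³ = 4.283×10¹³ m³/s².
A synchronous orbit has period T, so by Kepler's third law a = (μT²/4π²)^(1/3).
μT²/4π² = 4.283×10¹³ × (8.864×10⁴)² / 39.48 = 8.524×10²¹ m³.
a = 2.043×10⁷ m = 20427 km.
Altitude h = a − R = 20427 − 3390 = 17037 km.

h_sync ≈ 17000 km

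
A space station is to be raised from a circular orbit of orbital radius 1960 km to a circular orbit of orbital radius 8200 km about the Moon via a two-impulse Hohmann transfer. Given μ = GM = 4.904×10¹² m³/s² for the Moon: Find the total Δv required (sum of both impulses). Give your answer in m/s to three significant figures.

r₁ = 1960 km = 1.960×10⁶ m.
r₂ = 8200 km = 8.200×10⁶ m.
Transfer ellipse a_t = (r₁ + r₂)/2 = 5.080×10⁶ m.
At r₁: circular v_c1 = √(μ/r₁) = 1582 m/s; transfer-perilune v_p = √[μ(2/r₁ − 1/a_t)] = 2010 m/s.
Δv₁ = v_p − v_c1 = 427.9 m/s.
At r₂: circular v_c2 = √(μ/r₂) = 773.3 m/s; transfer-apolune v_a = √[μ(2/r₂ − 1/a_t)] = 480.4 m/s.
Δv₂ = v_c2 − v_a = 293.0 m/s.
Total Δv = Δv₁ + Δv₂ = 720.9 m/s.

Δv_total ≈ 721 m/s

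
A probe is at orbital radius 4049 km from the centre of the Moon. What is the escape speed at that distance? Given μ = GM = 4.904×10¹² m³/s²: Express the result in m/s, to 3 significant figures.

r = 4049 km = 4.049×10⁶ m.
Escape speed v_esc = √(2μ/r) = √(2 × 4.904×10¹² / 4.049×10⁶) = √(2.422×10⁶) = 1556 m/s.

v_esc ≈ 1560 m/s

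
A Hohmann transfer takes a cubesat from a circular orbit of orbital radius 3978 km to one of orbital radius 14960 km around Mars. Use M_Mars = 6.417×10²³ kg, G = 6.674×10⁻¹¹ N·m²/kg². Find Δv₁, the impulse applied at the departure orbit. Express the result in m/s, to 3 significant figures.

Δv ≈ 843 m/s

μ = GM = 6.674×10⁻¹¹ × 6.417×10²³ = 4.283×10¹³ m³/s².
r₁ = 3978 km = 3.978×10⁶ m.
r₂ = 14960 km = 1.496×10⁷ m.
Transfer ellipse a_t = (r₁ + r₂)/2 = 9.469×10⁶ m.
At r₁: circular v_c1 = √(μ/r₁) = 3281 m/s; transfer-periapsis v_p = √[μ(2/r₁ − 1/a_t)] = 4124 m/s.
Δv₁ = v_p − v_c1 = 843.1 m/s.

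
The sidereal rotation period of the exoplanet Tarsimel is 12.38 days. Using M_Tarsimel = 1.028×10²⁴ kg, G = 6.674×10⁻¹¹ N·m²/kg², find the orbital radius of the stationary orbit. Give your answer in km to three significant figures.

μ = GM = 6.674×10⁻¹¹ × 1.028×10²⁴ = 6.861×10¹³ m³/s².
T = 12.38 days = 1.070×10⁶ s.
A synchronous orbit has period T, so by Kepler's third law a = (μT²/4π²)^(1/3).
μT²/4π² = 6.861×10¹³ × (1.070×10⁶)² / 39.48 = 1.988×10²⁴ m³.
a = 1.257×10⁸ m = 1.2575×10⁵ km.

r_sync ≈ 1.26×10⁵ km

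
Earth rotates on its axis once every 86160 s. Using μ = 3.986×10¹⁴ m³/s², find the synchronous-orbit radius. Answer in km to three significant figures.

A synchronous orbit has period T, so by Kepler's third law a = (μT²/4π²)^(1/3).
μT²/4π² = 3.986×10¹⁴ × (8.616×10⁴)² / 39.48 = 7.495×10²² m³.
a = 4.216×10⁷ m = 42163 km.

r_sync ≈ 42200 km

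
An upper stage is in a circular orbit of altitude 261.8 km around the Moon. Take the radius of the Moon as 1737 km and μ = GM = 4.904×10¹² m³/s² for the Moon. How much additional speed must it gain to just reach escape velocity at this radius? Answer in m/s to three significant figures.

Δv ≈ 649 m/s

r = 1737 + 261.8 = 1998.8 km = 1.9988×10⁶ m.
Circular speed v_c = √(μ/r) = 1566 m/s.
Escape speed v_esc = √(2μ/r) = √2 × v_c = 2215 m/s.
Δv = v_esc − v_c = 648.8 m/s.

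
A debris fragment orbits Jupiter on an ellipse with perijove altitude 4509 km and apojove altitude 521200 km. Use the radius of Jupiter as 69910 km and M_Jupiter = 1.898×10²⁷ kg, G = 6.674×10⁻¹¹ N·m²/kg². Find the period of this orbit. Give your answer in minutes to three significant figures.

μ = GM = 6.674×10⁻¹¹ × 1.898×10²⁷ = 1.267×10¹⁷ m³/s².
r_p = 69910 + 4509 = 74419 km = 7.4419×10⁷ m.
r_a = 69910 + 521200 = 591110 km = 5.9111×10⁸ m.
Semi-major axis a = (r_p + r_a)/2 = (74419 + 5.9111×10⁵)/2 = 3.3276×10⁵ km = 3.328×10⁸ m.
By Kepler's third law T = 2π√(a³/μ) = 2π × 1.706×10⁴ = 1.072×10⁵ s.
= 1786 minutes.

T ≈ 1790 minutes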